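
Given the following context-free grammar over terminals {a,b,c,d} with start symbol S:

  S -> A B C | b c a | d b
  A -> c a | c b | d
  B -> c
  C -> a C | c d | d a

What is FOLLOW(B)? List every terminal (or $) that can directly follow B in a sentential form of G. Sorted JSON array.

FIRST iteration:
pass 1:
  A via A→c a: +{c}
  A via A→d: +{d}
  B via B→c: +{c}
  C via C→a C: +{a}
  C via C→c d: +{c}
  C via C→d a: +{d}
  S via S→A B C: +{c,d}
  S via S→b c a: +{b}
  FIRST(S)={b,c,d}  FIRST(A)={c,d}  FIRST(B)={c}  FIRST(C)={a,c,d}
pass 2: done
  FIRST(S)={b,c,d}  FIRST(A)={c,d}  FIRST(B)={c}  FIRST(C)={a,c,d}

FOLLOW iteration:
seed FOLLOW(S) with $
round 1:
  S→A B C: FOLLOW(A) ⊇ FIRST(B) = {c}; new: +{c}
  S→A B C: FOLLOW(B) ⊇ FIRST(C) = {a,c,d}; new: +{a,c,d}
  S→A B C: FOLLOW(C) ⊇ FOLLOW(S) ⊇ {$}; new: +{$}
  FOLLOW(S)={$}  FOLLOW(A)={c}  FOLLOW(B)={a,c,d}  FOLLOW(C)={$}
round 2: (stable)
  FOLLOW(S)={$}  FOLLOW(A)={c}  FOLLOW(B)={a,c,d}  FOLLOW(C)={$}

FOLLOW(B) = ["a", "c", "d"]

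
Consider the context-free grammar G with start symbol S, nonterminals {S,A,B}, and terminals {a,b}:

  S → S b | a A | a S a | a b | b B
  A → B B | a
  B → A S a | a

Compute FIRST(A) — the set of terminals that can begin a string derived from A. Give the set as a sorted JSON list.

FIRST sets, iterate to fixpoint:
iter 1:
  A via A→a: +{a}
  B via B→A S a: +{a}
  S via S→a A: +{a}
  S via S→b B: +{b}
  FIRST(S)={a,b}  FIRST(A)={a}  FIRST(B)={a}
iter 2: (no change)
  FIRST(S)={a,b}  FIRST(A)={a}  FIRST(B)={a}

FIRST(A) = ["a"]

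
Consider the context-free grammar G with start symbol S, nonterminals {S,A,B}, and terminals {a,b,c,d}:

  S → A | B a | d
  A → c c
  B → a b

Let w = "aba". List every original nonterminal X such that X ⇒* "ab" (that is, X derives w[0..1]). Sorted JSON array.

Convert to CNF:
  S -> B T1 | T0 T0 | d
  A -> T0 T0
  B -> T1 T2
  T0 -> c
  T1 -> a
  T2 -> b

Fill CYK table bottom-up (cells [i..j] with 0 ≤ i ≤ j ≤ 1 only):
  [0..0]={T1}  "a"  orig:{}
  [1..1]={T2}  "b"  orig:{}
  [0..1]={B}  "ab"

Original NTs in T[0,1] deriving "ab": ["B"]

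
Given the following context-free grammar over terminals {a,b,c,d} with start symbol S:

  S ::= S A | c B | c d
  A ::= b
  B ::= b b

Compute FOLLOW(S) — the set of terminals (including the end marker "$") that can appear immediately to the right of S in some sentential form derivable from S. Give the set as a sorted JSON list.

FIRST sets, iterate to fixpoint:
iter 1:
  A via A→b: +{b}
  B via B→b b: +{b}
  S via S→c B: +{c}
  FIRST[S]={c}  FIRST[A]={b}  FIRST[B]={b}
iter 2: (stable)
  FIRST[S]={c}  FIRST[A]={b}  FIRST[B]={b}

FOLLOW sets:
seed FOLLOW(S) with $
iter 1:
  S→S A: FOLLOW(S) ⊇ FIRST(A) = {b}; new: +{b}
  S→S A: FOLLOW(A) ⊇ FOLLOW(S) ⊇ {$,b}; new: +{$,b}
  S→c B: FOLLOW(B) ⊇ FOLLOW(S) ⊇ {$,b}; new: +{$,b}
  FOLLOW[S]={$,b}  FOLLOW[A]={$,b}  FOLLOW[B]={$,b}
iter 2: (stable)
  FOLLOW[S]={$,b}  FOLLOW[A]={$,b}  FOLLOW[B]={$,b}

FOLLOW(S) = ["$", "b"]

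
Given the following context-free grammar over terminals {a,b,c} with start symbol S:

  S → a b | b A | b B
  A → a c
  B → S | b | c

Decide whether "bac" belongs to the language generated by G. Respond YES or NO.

CNF form of G:
  S -> T0 T2 | T2 A | T2 B
  A -> T0 T1
  B -> T0 T2 | T2 A | T2 B | b | c
  T0 -> a
  T1 -> c
  T2 -> b

CYK table (by increasing span):
  cell(0,0) b: {B,T2}  orig:{B}
  cell(1,1) a: {T0}  orig:{}
  cell(2,2) c: {B,T1}  orig:{B}
  cell(0,1) ba: ∅
  cell(1,2) ac: {A}
  cell(0,2) bac: {B,S}

S ∈ T[0,2] ⇒ YES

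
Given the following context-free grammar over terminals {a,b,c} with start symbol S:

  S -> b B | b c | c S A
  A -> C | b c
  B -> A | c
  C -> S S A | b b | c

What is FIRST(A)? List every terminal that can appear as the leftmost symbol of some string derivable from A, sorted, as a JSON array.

FIRST sets, iterate to fixpoint:
iter 1:
  A via A→b c: +{b}
  B via B→A: +{b}
  B via B→c: +{c}
  C via C→b b: +{b}
  C via C→c: +{c}
  S via S→b B: +{b}
  S via S→c S A: +{c}
  S: {b,c}  A: {b}  B: {b,c}  C: {b,c}
iter 2:
  A via A→C: +{c}
  S: {b,c}  A: {b,c}  B: {b,c}  C: {b,c}
iter 3: — fixpoint
  S: {b,c}  A: {b,c}  B: {b,c}  C: {b,c}

FIRST(A) = ["b", "c"]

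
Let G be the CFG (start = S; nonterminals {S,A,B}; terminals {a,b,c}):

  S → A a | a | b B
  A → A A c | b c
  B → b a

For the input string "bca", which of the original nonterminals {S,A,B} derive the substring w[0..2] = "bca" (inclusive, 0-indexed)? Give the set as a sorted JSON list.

Convert to CNF:
  S -> A T2 | T1 B | a
  A -> A X3 | T1 T0
  B -> T1 T2
  T0 -> c
  T1 -> b
  T2 -> a
  X3 -> A T0

Fill CYK table bottom-up (cells [i..j] with 0 ≤ i ≤ j ≤ 2 only):
  cell(0,0) b: {T1}  orig:{}
  cell(1,1) c: {T0}  orig:{}
  cell(2,2) a: {S,T2}  orig:{S}
  cell(0,1) bc: {A}
  cell(1,2) ca: ∅
  cell(0,2) bca: {S}

Original NTs in T[0,2] deriving "bca": ["S"]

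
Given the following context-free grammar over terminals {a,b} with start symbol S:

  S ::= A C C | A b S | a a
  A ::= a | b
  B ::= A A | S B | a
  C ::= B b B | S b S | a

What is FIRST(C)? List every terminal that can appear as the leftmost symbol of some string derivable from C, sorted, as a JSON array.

Compute FIRST by fixpoint:
[1]
  A via A→a: +{a}
  A via A→b: +{b}
  B via B→A A: +{a,b}
  C via C→B b B: +{a,b}
  S via S→A C C: +{a,b}
  FIRST[S]={a,b}  FIRST[A]={a,b}  FIRST[B]={a,b}  FIRST[C]={a,b}
[2] (stable)
  FIRST[S]={a,b}  FIRST[A]={a,b}  FIRST[B]={a,b}  FIRST[C]={a,b}

FIRST(C) = ["a", "b"]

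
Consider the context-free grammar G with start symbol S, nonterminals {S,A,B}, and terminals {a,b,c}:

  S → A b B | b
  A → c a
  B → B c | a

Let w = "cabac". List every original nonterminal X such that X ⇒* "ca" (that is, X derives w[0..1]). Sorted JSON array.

Convert to CNF:
  S -> A X3 | b
  A -> T0 T1
  B -> B T0 | a
  T0 -> c
  T1 -> a
  T2 -> b
  X3 -> T2 B

CYK fill, restricted to cells inside w[0..1]:
  [0..0]={T0}  "c"  orig:{}
  [1..1]={B,T1}  "a"  orig:{B}
  [0..1]={A}  "ca"

Original NTs in T[0,1] deriving "ca": ["A"]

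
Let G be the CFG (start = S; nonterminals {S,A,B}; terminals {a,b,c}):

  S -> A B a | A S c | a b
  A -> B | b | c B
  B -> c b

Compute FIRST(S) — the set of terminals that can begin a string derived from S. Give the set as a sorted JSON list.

Compute FIRST by fixpoint:
iter 1:
  A via A→b: +{b}
  A via A→c B: +{c}
  B via B→c b: +{c}
  S via S→A B a: +{b,c}
  S via S→a b: +{a}
  FIRST[S]={a,b,c}  FIRST[A]={b,c}  FIRST[B]={c}
iter 2: (no change)
  FIRST[S]={a,b,c}  FIRST[A]={b,c}  FIRST[B]={c}

FIRST(S) = ["a", "b", "c"]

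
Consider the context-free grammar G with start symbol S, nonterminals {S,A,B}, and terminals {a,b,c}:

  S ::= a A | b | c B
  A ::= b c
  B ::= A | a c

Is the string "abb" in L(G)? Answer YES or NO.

Convert to CNF:
  S -> T1 B | T2 A | b
  A -> T0 T1
  B -> T0 T1 | T2 T1
  T0 -> b
  T1 -> c
  T2 -> a

CYK table (by increasing span):
  [0..0]={T2}  "a"  orig:{}
  [1..1]={S,T0}  "b"  orig:{S}
  [2..2]={S,T0}  "b"  orig:{S}
  [0..1]=∅  "ab"
  [1..2]=∅  "bb"
  [0..2]=∅  "abb"

S ∉ T[0,2] ⇒ NO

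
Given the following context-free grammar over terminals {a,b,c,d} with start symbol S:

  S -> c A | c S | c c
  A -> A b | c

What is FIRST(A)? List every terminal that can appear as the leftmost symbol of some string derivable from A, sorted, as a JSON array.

FIRST sets, iterate to fixpoint:
iter 1:
  A via A→c: +{c}
  S via S→c A: +{c}
  S: {c}  A: {c}
iter 2: done
  S: {c}  A: {c}

FIRST(A) = ["c"]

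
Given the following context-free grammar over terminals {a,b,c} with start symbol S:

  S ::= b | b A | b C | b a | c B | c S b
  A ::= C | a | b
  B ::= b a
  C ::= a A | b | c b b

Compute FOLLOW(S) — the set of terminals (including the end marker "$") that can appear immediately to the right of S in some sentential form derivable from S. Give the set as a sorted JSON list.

Compute FIRST by fixpoint:
round 1:
  A via A→a: +{a}
  A via A→b: +{b}
  B via B→b a: +{b}
  C via C→a A: +{a}
  C via C→b: +{b}
  C via C→c b b: +{c}
  S via S→b: +{b}
  S via S→c B: +{c}
  S: {b,c}  A: {a,b}  B: {b}  C: {a,b,c}
round 2:
  A via A→C: +{c}
  S: {b,c}  A: {a,b,c}  B: {b}  C: {a,b,c}
round 3: done
  S: {b,c}  A: {a,b,c}  B: {b}  C: {a,b,c}

FOLLOW sets:
initialize: $ ∈ FOLLOW(S)
[1]
  S→b A: FOLLOW(A) ⊇ FOLLOW(S) ⊇ {$}; new: +{$}
  S→b C: FOLLOW(C) ⊇ FOLLOW(S) ⊇ {$}; new: +{$}
  S→c B: FOLLOW(B) ⊇ FOLLOW(S) ⊇ {$}; new: +{$}
  S→c S b: FOLLOW(S) ⊇ FIRST(b) = {b}; new: +{b}
  FOLLOW(S)={$,b}  FOLLOW(A)={$}  FOLLOW(B)={$}  FOLLOW(C)={$}
[2]
  S→b A: FOLLOW(A) ⊇ FOLLOW(S) ⊇ {$,b}; new: +{b}
  S→b C: FOLLOW(C) ⊇ FOLLOW(S) ⊇ {$,b}; new: +{b}
  S→c B: FOLLOW(B) ⊇ FOLLOW(S) ⊇ {$,b}; new: +{b}
  FOLLOW(S)={$,b}  FOLLOW(A)={$,b}  FOLLOW(B)={$,b}  FOLLOW(C)={$,b}
[3] done
  FOLLOW(S)={$,b}  FOLLOW(A)={$,b}  FOLLOW(B)={$,b}  FOLLOW(C)={$,b}

FOLLOW(S) = ["$", "b"]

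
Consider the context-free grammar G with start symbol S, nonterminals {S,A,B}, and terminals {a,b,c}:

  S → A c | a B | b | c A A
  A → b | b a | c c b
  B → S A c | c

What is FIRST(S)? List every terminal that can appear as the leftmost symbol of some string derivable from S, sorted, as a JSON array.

Compute FIRST by fixpoint:
pass 1:
  A via A→b: +{b}
  A via A→c c b: +{c}
  B via B→c: +{c}
  S via S→A c: +{b,c}
  S via S→a B: +{a}
  FIRST(S)={a,b,c}  FIRST(A)={b,c}  FIRST(B)={c}
pass 2:
  B via B→S A c: +{a,b}
  FIRST(S)={a,b,c}  FIRST(A)={b,c}  FIRST(B)={a,b,c}
pass 3: done
  FIRST(S)={a,b,c}  FIRST(A)={b,c}  FIRST(B)={a,b,c}

FIRST(S) = ["a", "b", "c"]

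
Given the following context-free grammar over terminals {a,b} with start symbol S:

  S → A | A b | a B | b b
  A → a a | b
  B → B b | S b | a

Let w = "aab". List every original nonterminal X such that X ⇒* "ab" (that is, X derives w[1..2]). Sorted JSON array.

CNF form of G:
  S -> A T1 | T0 B | T0 T0 | T1 T1 | b
  A -> T0 T0 | b
  B -> B T1 | S T1 | a
  T0 -> a
  T1 -> b

CYK table (by increasing span) — only the sub-triangle for w[1..2]:
  [1..1]={B,T0}  "a"  orig:{B}
  [2..2]={A,S,T1}  "b"  orig:{A,S}
  [1..2]={B}  "ab"

Original NTs in T[1,2] deriving "ab": ["B"]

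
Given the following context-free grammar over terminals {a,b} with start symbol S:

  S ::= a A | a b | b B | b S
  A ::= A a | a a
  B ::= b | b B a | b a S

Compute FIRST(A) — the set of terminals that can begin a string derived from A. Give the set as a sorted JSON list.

FIRST sets, iterate to fixpoint:
round 1:
  A via A→a a: +{a}
  B via B→b: +{b}
  S via S→a A: +{a}
  S via S→b B: +{b}
  FIRST[S]={a,b}  FIRST[A]={a}  FIRST[B]={b}
round 2: (stable)
  FIRST[S]={a,b}  FIRST[A]={a}  FIRST[B]={b}

FIRST(A) = ["a"]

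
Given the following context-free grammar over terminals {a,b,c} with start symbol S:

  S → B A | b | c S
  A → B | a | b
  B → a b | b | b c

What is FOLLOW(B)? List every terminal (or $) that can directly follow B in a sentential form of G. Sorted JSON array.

FIRST iteration:
round 1:
  A via A→a: +{a}
  A via A→b: +{b}
  B via B→a b: +{a}
  B via B→b: +{b}
  S via S→B A: +{a,b}
  S via S→c S: +{c}
  FIRST[S]={a,b,c}  FIRST[A]={a,b}  FIRST[B]={a,b}
round 2: (no change)
  FIRST[S]={a,b,c}  FIRST[A]={a,b}  FIRST[B]={a,b}

FOLLOW sets:
initialize: $ ∈ FOLLOW(S)
iter 1:
  S→B A: FOLLOW(B) ⊇ FIRST(A) = {a,b}; new: +{a,b}
  S→B A: FOLLOW(A) ⊇ FOLLOW(S) ⊇ {$}; new: +{$}
  FOLLOW(S)={$}  FOLLOW(A)={$}  FOLLOW(B)={a,b}
iter 2:
  A→B: FOLLOW(B) ⊇ FOLLOW(A) ⊇ {$}; new: +{$}
  FOLLOW(S)={$}  FOLLOW(A)={$}  FOLLOW(B)={$,a,b}
iter 3: (no change)
  FOLLOW(S)={$}  FOLLOW(A)={$}  FOLLOW(B)={$,a,b}

FOLLOW(B) = ["$", "a", "b"]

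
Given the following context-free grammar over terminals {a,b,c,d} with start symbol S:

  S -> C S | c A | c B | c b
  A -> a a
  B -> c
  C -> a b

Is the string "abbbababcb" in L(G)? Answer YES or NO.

Convert to CNF:
  S -> C S | T2 A | T2 B | T2 T1
  A -> T0 T0
  B -> c
  C -> T0 T1
  T0 -> a
  T1 -> b
  T2 -> c

Fill CYK table bottom-up:
  cell(0,0) a: {T0}  orig:{}
  cell(1,1) b: {T1}  orig:{}
  cell(2,2) b: {T1}  orig:{}
  cell(3,3) b: {T1}  orig:{}
  cell(4,4) a: {T0}  orig:{}
  cell(5,5) b: {T1}  orig:{}
  cell(6,6) a: {T0}  orig:{}
  cell(7,7) b: {T1}  orig:{}
  cell(8,8) c: {B,T2}  orig:{B}
  cell(9,9) b: {T1}  orig:{}
  cell(0,1) ab: {C}
  cell(1,2) bb: ∅
  cell(2,3) bb: ∅
  cell(3,4) ba: ∅
  cell(4,5) ab: {C}
  cell(5,6) ba: ∅
  cell(6,7) ab: {C}
  cell(7,8) bc: ∅
  cell(8,9) cb: {S}
  cell(0,2) abb: ∅
  cell(1,3) bbb: ∅
  cell(2,4) bba: ∅
  cell(3,5) bab: ∅
  cell(4,6) aba: ∅
  cell(5,7) bab: ∅
  cell(6,8) abc: ∅
  cell(7,9) bcb: ∅
  cell(0,3) abbb: ∅
  cell(1,4) bbba: ∅
  cell(2,5) bbab: ∅
  cell(3,6) baba: ∅
  cell(4,7) abab: ∅
  cell(5,8) babc: ∅
  cell(6,9) abcb: {S}
  cell(0,4) abbba: ∅
  cell(1,5) bbbab: ∅
  cell(2,6) bbaba: ∅
  cell(3,7) babab: ∅
  cell(4,8) ababc: ∅
  cell(5,9) babcb: ∅
  cell(0,5) abbbab: ∅
  cell(1,6) bbbaba: ∅
  cell(2,7) bbabab: ∅
  cell(3,8) bababc: ∅
  cell(4,9) ababcb: {S}
  cell(0,6) abbbaba: ∅
  cell(1,7) bbbabab: ∅
  cell(2,8) bbababc: ∅
  cell(3,9) bababcb: ∅
  cell(0,7) abbbabab: ∅
  cell(1,8) bbbababc: ∅
  cell(2,9) bbababcb: ∅
  cell(0,8) abbbababc: ∅
  cell(1,9) bbbababcb: ∅
  cell(0,9) abbbababcb: ∅

S ∉ T[0,9] ⇒ NO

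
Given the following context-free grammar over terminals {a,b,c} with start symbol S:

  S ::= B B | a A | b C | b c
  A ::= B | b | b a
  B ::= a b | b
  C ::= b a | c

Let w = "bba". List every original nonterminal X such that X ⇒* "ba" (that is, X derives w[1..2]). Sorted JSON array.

Convert to CNF:
  S -> B B | T0 A | T1 C | T1 T2
  A -> T0 T1 | T1 T0 | b
  B -> T0 T1 | b
  C -> T1 T0 | c
  T0 -> a
  T1 -> b
  T2 -> c

Fill CYK table bottom-up (cells [i..j] with 1 ≤ i ≤ j ≤ 2 only):
  cell(1,1) b: {A,B,T1}  orig:{A,B}
  cell(2,2) a: {T0}  orig:{}
  cell(1,2) ba: {A,C}

Original NTs in T[1,2] deriving "ba": ["A", "C"]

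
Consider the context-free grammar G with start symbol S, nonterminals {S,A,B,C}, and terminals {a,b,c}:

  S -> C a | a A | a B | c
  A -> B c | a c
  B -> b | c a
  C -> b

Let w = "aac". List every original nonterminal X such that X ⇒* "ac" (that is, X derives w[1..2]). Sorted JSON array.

Convert to CNF:
  S -> C T1 | T1 A | T1 B | c
  A -> B T0 | T1 T0
  B -> T0 T1 | b
  C -> b
  T0 -> c
  T1 -> a

CYK table (by increasing span), restricted to cells inside w[1..2]:
  [1..1]={T1}  "a"  orig:{}
  [2..2]={S,T0}  "c"  orig:{S}
  [1..2]={A}  "ac"

Original NTs in T[1,2] deriving "ac": ["A"]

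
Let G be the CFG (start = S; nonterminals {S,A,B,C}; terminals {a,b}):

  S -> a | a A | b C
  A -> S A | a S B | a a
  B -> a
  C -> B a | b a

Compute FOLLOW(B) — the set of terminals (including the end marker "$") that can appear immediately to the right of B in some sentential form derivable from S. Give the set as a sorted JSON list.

FIRST sets, iterate to fixpoint:
round 1:
  A via A→a S B: +{a}
  B via B→a: +{a}
  C via C→B a: +{a}
  C via C→b a: +{b}
  S via S→a: +{a}
  S via S→b C: +{b}
  S: {a,b}  A: {a}  B: {a}  C: {a,b}
round 2:
  A via A→S A: +{b}
  S: {a,b}  A: {a,b}  B: {a}  C: {a,b}
round 3: (stable)
  S: {a,b}  A: {a,b}  B: {a}  C: {a,b}

FOLLOW iteration:
seed FOLLOW(S) with $
iter 1:
  A→S A: FOLLOW(S) ⊇ FIRST(A) = {a,b}; new: +{a,b}
  C→B a: FOLLOW(B) ⊇ FIRST(a) = {a}; new: +{a}
  S→a A: FOLLOW(A) ⊇ FOLLOW(S) ⊇ {$,a,b}; new: +{$,a,b}
  S→b C: FOLLOW(C) ⊇ FOLLOW(S) ⊇ {$,a,b}; new: +{$,a,b}
  FOLLOW(S)={$,a,b}  FOLLOW(A)={$,a,b}  FOLLOW(B)={a}  FOLLOW(C)={$,a,b}
iter 2:
  A→a S B: FOLLOW(B) ⊇ FOLLOW(A) ⊇ {$,a,b}; new: +{$,b}
  FOLLOW(S)={$,a,b}  FOLLOW(A)={$,a,b}  FOLLOW(B)={$,a,b}  FOLLOW(C)={$,a,b}
iter 3: — fixpoint
  FOLLOW(S)={$,a,b}  FOLLOW(A)={$,a,b}  FOLLOW(B)={$,a,b}  FOLLOW(C)={$,a,b}

FOLLOW(B) = ["$", "a", "b"]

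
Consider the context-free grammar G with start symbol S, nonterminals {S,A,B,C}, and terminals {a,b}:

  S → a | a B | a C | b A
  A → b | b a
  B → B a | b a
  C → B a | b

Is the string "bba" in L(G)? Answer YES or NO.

Convert to CNF:
  S -> T0 A | T1 B | T1 C | a
  A -> T0 T1 | b
  B -> B T1 | T0 T1
  C -> B T1 | b
  T0 -> b
  T1 -> a

Fill CYK table bottom-up:
  [0..0]={A,C,T0}  "b"  orig:{A,C}
  [1..1]={A,C,T0}  "b"  orig:{A,C}
  [2..2]={S,T1}  "a"  orig:{S}
  [0..1]={S}  "bb"
  [1..2]={A,B}  "ba"
  [0..2]={S}  "bba"

S ∈ T[0,2] ⇒ YES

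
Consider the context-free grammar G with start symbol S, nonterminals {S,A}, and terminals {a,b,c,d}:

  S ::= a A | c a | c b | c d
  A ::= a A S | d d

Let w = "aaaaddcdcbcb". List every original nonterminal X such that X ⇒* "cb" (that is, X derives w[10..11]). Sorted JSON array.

Convert to CNF:
  S -> T0 A | T2 T0 | T2 T1 | T2 T3
  A -> T0 X4 | T1 T1
  T0 -> a
  T1 -> d
  T2 -> c
  T3 -> b
  X4 -> A S

CYK table (by increasing span), restricted to cells inside w[10..11]:
  T[10,10] 'c' = {T2}  orig:{}
  T[11,11] 'b' = {T3}  orig:{}
  T[10,11] 'cb' = {S}

Original NTs in T[10,11] deriving "cb": ["S"]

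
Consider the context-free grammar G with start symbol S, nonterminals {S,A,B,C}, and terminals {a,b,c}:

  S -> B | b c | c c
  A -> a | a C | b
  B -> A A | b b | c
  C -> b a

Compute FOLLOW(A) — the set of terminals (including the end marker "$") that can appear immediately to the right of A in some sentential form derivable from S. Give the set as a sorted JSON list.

Compute FIRST by fixpoint:
iter 1:
  A via A→a: +{a}
  A via A→b: +{b}
  B via B→A A: +{a,b}
  B via B→c: +{c}
  C via C→b a: +{b}
  S via S→B: +{a,b,c}
  S: {a,b,c}  A: {a,b}  B: {a,b,c}  C: {b}
iter 2: (stable)
  S: {a,b,c}  A: {a,b}  B: {a,b,c}  C: {b}

Compute FOLLOW by fixpoint:
seed FOLLOW(S) with $
[1]
  B→A A: FOLLOW(A) ⊇ FIRST(A) = {a,b}; new: +{a,b}
  S→B: FOLLOW(B) ⊇ FOLLOW(S) ⊇ {$}; new: +{$}
  S: {$}  A: {a,b}  B: {$}  C: {}
[2]
  A→a C: FOLLOW(C) ⊇ FOLLOW(A) ⊇ {a,b}; new: +{a,b}
  B→A A: FOLLOW(A) ⊇ FOLLOW(B) ⊇ {$}; new: +{$}
  S: {$}  A: {$,a,b}  B: {$}  C: {a,b}
[3]
  A→a C: FOLLOW(C) ⊇ FOLLOW(A) ⊇ {$,a,b}; new: +{$}
  S: {$}  A: {$,a,b}  B: {$}  C: {$,a,b}
[4] — fixpoint
  S: {$}  A: {$,a,b}  B: {$}  C: {$,a,b}

FOLLOW(A) = ["$", "a", "b"]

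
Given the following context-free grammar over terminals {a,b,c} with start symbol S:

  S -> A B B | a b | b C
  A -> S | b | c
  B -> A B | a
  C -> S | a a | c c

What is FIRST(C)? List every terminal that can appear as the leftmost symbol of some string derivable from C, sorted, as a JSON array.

FIRST sets, iterate to fixpoint:
iter 1:
  A via A→b: +{b}
  A via A→c: +{c}
  B via B→A B: +{b,c}
  B via B→a: +{a}
  C via C→a a: +{a}
  C via C→c c: +{c}
  S via S→A B B: +{b,c}
  S via S→a b: +{a}
  FIRST(S)={a,b,c}  FIRST(A)={b,c}  FIRST(B)={a,b,c}  FIRST(C)={a,c}
iter 2:
  A via A→S: +{a}
  C via C→S: +{b}
  FIRST(S)={a,b,c}  FIRST(A)={a,b,c}  FIRST(B)={a,b,c}  FIRST(C)={a,b,c}
iter 3: done
  FIRST(S)={a,b,c}  FIRST(A)={a,b,c}  FIRST(B)={a,b,c}  FIRST(C)={a,b,c}

FIRST(C) = ["a", "b", "c"]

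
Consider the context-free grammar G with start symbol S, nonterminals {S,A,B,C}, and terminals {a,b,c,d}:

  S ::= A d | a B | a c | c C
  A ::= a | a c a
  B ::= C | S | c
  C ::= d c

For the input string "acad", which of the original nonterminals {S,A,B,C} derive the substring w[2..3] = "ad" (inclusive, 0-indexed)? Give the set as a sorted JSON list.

CNF form of G:
  S -> A T2 | T0 B | T0 T1 | T1 C
  A -> T0 X3 | a
  B -> A T2 | T0 B | T0 T1 | T1 C | T2 T1 | c
  C -> T2 T1
  T0 -> a
  T1 -> c
  T2 -> d
  X3 -> T1 T0

CYK table (by increasing span), restricted to cells inside w[2..3]:
  T[2,2] 'a' = {A,T0}  orig:{A}
  T[3,3] 'd' = {T2}  orig:{}
  T[2,3] 'ad' = {B,S}

Original NTs in T[2,3] deriving "ad": ["B", "S"]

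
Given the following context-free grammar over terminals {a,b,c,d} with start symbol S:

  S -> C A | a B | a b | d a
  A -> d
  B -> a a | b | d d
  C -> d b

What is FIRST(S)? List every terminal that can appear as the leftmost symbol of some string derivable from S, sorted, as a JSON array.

FIRST iteration:
round 1:
  A via A→d: +{d}
  B via B→a a: +{a}
  B via B→b: +{b}
  B via B→d d: +{d}
  C via C→d b: +{d}
  S via S→C A: +{d}
  S via S→a B: +{a}
  FIRST(S)={a,d}  FIRST(A)={d}  FIRST(B)={a,b,d}  FIRST(C)={d}
round 2: — fixpoint
  FIRST(S)={a,d}  FIRST(A)={d}  FIRST(B)={a,b,d}  FIRST(C)={d}

FIRST(S) = ["a", "d"]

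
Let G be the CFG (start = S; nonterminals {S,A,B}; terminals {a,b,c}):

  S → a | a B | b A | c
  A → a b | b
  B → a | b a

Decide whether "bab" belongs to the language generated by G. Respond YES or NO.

Convert to CNF:
  S -> T0 B | T1 A | a | c
  A -> T0 T1 | b
  B -> T1 T0 | a
  T0 -> a
  T1 -> b

CYK fill:
  cell(0,0) b: {A,T1}  orig:{A}
  cell(1,1) a: {B,S,T0}  orig:{B,S}
  cell(2,2) b: {A,T1}  orig:{A}
  cell(0,1) ba: {B}
  cell(1,2) ab: {A}
  cell(0,2) bab: {S}

S ∈ T[0,2] ⇒ YES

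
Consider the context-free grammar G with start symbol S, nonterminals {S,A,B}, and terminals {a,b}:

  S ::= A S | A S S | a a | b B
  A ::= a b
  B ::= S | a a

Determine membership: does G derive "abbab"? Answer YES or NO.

Convert to CNF:
  S -> A S | A X3 | T0 T0 | T1 B
  A -> T0 T1
  B -> A S | A X2 | T0 T0 | T1 B
  T0 -> a
  T1 -> b
  X2 -> S S
  X3 -> S S

CYK fill:
  [0..0]={T0}  "a"  orig:{}
  [1..1]={T1}  "b"  orig:{}
  [2..2]={T1}  "b"  orig:{}
  [3..3]={T0}  "a"  orig:{}
  [4..4]={T1}  "b"  orig:{}
  [0..1]={A}  "ab"
  [1..2]=∅  "bb"
  [2..3]=∅  "ba"
  [3..4]={A}  "ab"
  [0..2]=∅  "abb"
  [1..3]=∅  "bba"
  [2..4]=∅  "bab"
  [0..3]=∅  "abba"
  [1..4]=∅  "bbab"
  [0..4]=∅  "abbab"

S ∉ T[0,4] ⇒ NO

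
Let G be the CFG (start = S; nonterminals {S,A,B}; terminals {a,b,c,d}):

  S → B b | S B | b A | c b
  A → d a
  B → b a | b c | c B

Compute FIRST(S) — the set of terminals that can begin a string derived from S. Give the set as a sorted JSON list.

FIRST sets, iterate to fixpoint:
iter 1:
  A via A→d a: +{d}
  B via B→b a: +{b}
  B via B→c B: +{c}
  S via S→B b: +{b,c}
  S: {b,c}  A: {d}  B: {b,c}
iter 2: done
  S: {b,c}  A: {d}  B: {b,c}

FIRST(S) = ["b", "c"]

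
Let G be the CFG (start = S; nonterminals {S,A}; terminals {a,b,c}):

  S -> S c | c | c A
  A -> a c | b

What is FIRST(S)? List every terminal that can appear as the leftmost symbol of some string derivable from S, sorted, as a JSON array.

Compute FIRST by fixpoint:
[1]
  A via A→a c: +{a}
  A via A→b: +{b}
  S via S→c: +{c}
  FIRST[S]={c}  FIRST[A]={a,b}
[2] (no change)
  FIRST[S]={c}  FIRST[A]={a,b}

FIRST(S) = ["c"]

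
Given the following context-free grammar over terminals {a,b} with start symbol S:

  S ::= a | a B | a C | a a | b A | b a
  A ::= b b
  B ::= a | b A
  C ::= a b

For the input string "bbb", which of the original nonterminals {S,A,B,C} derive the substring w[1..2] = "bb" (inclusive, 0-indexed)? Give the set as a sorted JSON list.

Convert to CNF:
  S -> T0 A | T0 T1 | T1 B | T1 C | T1 T1 | a
  A -> T0 T0
  B -> T0 A | a
  C -> T1 T0
  T0 -> b
  T1 -> a

CYK fill, restricted to cells inside w[1..2]:
  T[1,1] 'b' = {T0}  orig:{}
  T[2,2] 'b' = {T0}  orig:{}
  T[1,2] 'bb' = {A}

Original NTs in T[1,2] deriving "bb": ["A"]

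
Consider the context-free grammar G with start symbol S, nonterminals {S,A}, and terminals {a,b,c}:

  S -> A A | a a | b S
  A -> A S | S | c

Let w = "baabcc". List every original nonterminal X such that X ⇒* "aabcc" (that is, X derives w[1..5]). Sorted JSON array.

CNF form of G:
  S -> A A | T0 T0 | T1 S
  A -> A A | A S | T0 T0 | T1 S | c
  T0 -> a
  T1 -> b

CYK fill (cells [i..j] with 1 ≤ i ≤ j ≤ 5 only):
  [1..1]={T0}  "a"  orig:{}
  [2..2]={T0}  "a"  orig:{}
  [3..3]={T1}  "b"  orig:{}
  [4..4]={A}  "c"
  [5..5]={A}  "c"
  [1..2]={A,S}  "aa"
  [2..3]=∅  "ab"
  [3..4]=∅  "bc"
  [4..5]={A,S}  "cc"
  [1..3]=∅  "aab"
  [2..4]=∅  "abc"
  [3..5]={A,S}  "bcc"
  [1..4]=∅  "aabc"
  [2..5]=∅  "abcc"
  [1..5]={A,S}  "aabcc"

Original NTs in T[1,5] deriving "aabcc": ["A", "S"]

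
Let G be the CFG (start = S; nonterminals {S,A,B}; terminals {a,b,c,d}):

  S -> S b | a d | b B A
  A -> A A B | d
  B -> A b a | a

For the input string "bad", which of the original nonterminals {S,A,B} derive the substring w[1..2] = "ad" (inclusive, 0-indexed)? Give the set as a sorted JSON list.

CNF form of G:
  S -> S T0 | T0 X5 | T1 T2
  A -> A X3 | d
  B -> A X4 | a
  T0 -> b
  T1 -> a
  T2 -> d
  X3 -> A B
  X4 -> T0 T1
  X5 -> B A

CYK fill (cells [i..j] with 1 ≤ i ≤ j ≤ 2 only):
  [1..1]={B,T1}  "a"  orig:{B}
  [2..2]={A,T2}  "d"  orig:{A}
  [1..2]={S,X5}  "ad"  orig:{S}

Original NTs in T[1,2] deriving "ad": ["S"]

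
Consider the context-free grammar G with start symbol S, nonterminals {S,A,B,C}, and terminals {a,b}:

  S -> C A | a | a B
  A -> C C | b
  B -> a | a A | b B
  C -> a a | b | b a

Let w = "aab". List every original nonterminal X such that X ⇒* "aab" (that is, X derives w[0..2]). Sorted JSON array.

CNF form of G:
  S -> C A | T0 B | a
  A -> C C | b
  B -> T0 A | T1 B | a
  C -> T0 T0 | T1 T0 | b
  T0 -> a
  T1 -> b

Fill CYK table bottom-up (cells [i..j] with 0 ≤ i ≤ j ≤ 2 only):
  cell(0,0) a: {B,S,T0}  orig:{B,S}
  cell(1,1) a: {B,S,T0}  orig:{B,S}
  cell(2,2) b: {A,C,T1}  orig:{A,C}
  cell(0,1) aa: {C,S}
  cell(1,2) ab: {B}
  cell(0,2) aab: {A,S}

Original NTs in T[0,2] deriving "aab": ["A", "S"]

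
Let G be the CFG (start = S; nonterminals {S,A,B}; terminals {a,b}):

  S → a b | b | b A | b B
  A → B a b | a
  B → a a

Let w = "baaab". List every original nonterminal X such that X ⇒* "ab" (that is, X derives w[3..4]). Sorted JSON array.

Convert to CNF:
  S -> T0 T1 | T1 A | T1 B | b
  A -> B X2 | a
  B -> T0 T0
  T0 -> a
  T1 -> b
  X2 -> T0 T1

Fill CYK table bottom-up (cells [i..j] with 3 ≤ i ≤ j ≤ 4 only):
  T[3,3] 'a' = {A,T0}  orig:{A}
  T[4,4] 'b' = {S,T1}  orig:{S}
  T[3,4] 'ab' = {S,X2}  orig:{S}

Original NTs in T[3,4] deriving "ab": ["S"]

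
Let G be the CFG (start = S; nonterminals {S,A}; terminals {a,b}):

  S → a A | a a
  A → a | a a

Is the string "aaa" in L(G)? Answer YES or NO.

Convert to CNF:
  S -> T0 A | T0 T0
  A -> T0 T0 | a
  T0 -> a

CYK table (by increasing span):
  T[0,0] 'a' = {A,T0}  orig:{A}
  T[1,1] 'a' = {A,T0}  orig:{A}
  T[2,2] 'a' = {A,T0}  orig:{A}
  T[0,1] 'aa' = {A,S}
  T[1,2] 'aa' = {A,S}
  T[0,2] 'aaa' = {S}

S ∈ T[0,2] ⇒ YES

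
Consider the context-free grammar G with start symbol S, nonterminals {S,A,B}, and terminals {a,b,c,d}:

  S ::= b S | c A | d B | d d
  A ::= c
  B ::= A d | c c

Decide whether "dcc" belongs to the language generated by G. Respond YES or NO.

CNF form of G:
  S -> T0 B | T0 T0 | T1 A | T2 S
  A -> c
  B -> A T0 | T1 T1
  T0 -> d
  T1 -> c
  T2 -> b

Fill CYK table bottom-up:
  cell(0,0) d: {T0}  orig:{}
  cell(1,1) c: {A,T1}  orig:{A}
  cell(2,2) c: {A,T1}  orig:{A}
  cell(0,1) dc: ∅
  cell(1,2) cc: {B,S}
  cell(0,2) dcc: {S}

S ∈ T[0,2] ⇒ YES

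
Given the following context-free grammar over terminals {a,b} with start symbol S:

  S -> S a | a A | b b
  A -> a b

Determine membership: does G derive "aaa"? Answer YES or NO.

Convert to CNF:
  S -> S T0 | T0 A | T1 T1
  A -> T0 T1
  T0 -> a
  T1 -> b

Fill CYK table bottom-up:
  T[0,0] 'a' = {T0}  orig:{}
  T[1,1] 'a' = {T0}  orig:{}
  T[2,2] 'a' = {T0}  orig:{}
  T[0,1] 'aa' = ∅
  T[1,2] 'aa' = ∅
  T[0,2] 'aaa' = ∅

S ∉ T[0,2] ⇒ NO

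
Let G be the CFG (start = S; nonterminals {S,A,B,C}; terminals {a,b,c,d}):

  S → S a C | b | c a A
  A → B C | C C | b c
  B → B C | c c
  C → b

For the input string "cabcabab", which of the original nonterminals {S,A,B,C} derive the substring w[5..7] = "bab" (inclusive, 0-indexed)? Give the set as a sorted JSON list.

CNF form of G:
  S -> S X3 | T1 X4 | b
  A -> B C | C C | T0 T1
  B -> B C | T1 T1
  C -> b
  T0 -> b
  T1 -> c
  T2 -> a
  X3 -> T2 C
  X4 -> T2 A

Fill CYK table bottom-up — only the sub-triangle for w[5..7]:
  [5..5]={C,S,T0}  "b"  orig:{C,S}
  [6..6]={T2}  "a"  orig:{}
  [7..7]={C,S,T0}  "b"  orig:{C,S}
  [5..6]=∅  "ba"
  [6..7]={X3}  "ab"  orig:{}
  [5..7]={S}  "bab"

Original NTs in T[5,7] deriving "bab": ["S"]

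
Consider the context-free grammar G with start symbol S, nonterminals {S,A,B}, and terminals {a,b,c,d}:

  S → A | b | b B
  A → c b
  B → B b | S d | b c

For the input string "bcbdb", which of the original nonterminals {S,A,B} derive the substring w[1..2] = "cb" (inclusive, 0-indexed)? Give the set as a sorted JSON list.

Convert to CNF:
  S -> T0 T1 | T1 B | b
  A -> T0 T1
  B -> B T1 | S T2 | T1 T0
  T0 -> c
  T1 -> b
  T2 -> d

CYK table (by increasing span), restricted to cells inside w[1..2]:
  [1..1]={T0}  "c"  orig:{}
  [2..2]={S,T1}  "b"  orig:{S}
  [1..2]={A,S}  "cb"

Original NTs in T[1,2] deriving "cb": ["A", "S"]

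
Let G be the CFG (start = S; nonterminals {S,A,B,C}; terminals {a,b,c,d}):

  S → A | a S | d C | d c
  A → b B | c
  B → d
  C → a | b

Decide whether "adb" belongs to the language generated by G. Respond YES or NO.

CNF form of G:
  S -> T0 B | T1 S | T2 C | T2 T3 | c
  A -> T0 B | c
  B -> d
  C -> a | b
  T0 -> b
  T1 -> a
  T2 -> d
  T3 -> c

CYK table (by increasing span):
  T[0,0] 'a' = {C,T1}  orig:{C}
  T[1,1] 'd' = {B,T2}  orig:{B}
  T[2,2] 'b' = {C,T0}  orig:{C}
  T[0,1] 'ad' = ∅
  T[1,2] 'db' = {S}
  T[0,2] 'adb' = {S}

S ∈ T[0,2] ⇒ YES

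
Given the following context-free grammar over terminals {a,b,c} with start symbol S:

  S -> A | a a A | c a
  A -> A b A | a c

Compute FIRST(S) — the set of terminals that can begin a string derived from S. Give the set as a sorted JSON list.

FIRST iteration:
iter 1:
  A via A→a c: +{a}
  S via S→A: +{a}
  S via S→c a: +{c}
  FIRST(S)={a,c}  FIRST(A)={a}
iter 2: (stable)
  FIRST(S)={a,c}  FIRST(A)={a}

FIRST(S) = ["a", "c"]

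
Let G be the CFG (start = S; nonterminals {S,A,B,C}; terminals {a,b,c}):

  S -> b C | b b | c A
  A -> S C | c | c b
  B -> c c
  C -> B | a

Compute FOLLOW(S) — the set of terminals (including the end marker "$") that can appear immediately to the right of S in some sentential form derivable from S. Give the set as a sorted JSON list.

FIRST sets, iterate to fixpoint:
[1]
  A via A→c: +{c}
  B via B→c c: +{c}
  C via C→B: +{c}
  C via C→a: +{a}
  S via S→b C: +{b}
  S via S→c A: +{c}
  FIRST[S]={b,c}  FIRST[A]={c}  FIRST[B]={c}  FIRST[C]={a,c}
[2]
  A via A→S C: +{b}
  FIRST[S]={b,c}  FIRST[A]={b,c}  FIRST[B]={c}  FIRST[C]={a,c}
[3] (no change)
  FIRST[S]={b,c}  FIRST[A]={b,c}  FIRST[B]={c}  FIRST[C]={a,c}

Compute FOLLOW by fixpoint:
initialize: $ ∈ FOLLOW(S)
pass 1:
  A→S C: FOLLOW(S) ⊇ FIRST(C) = {a,c}; new: +{a,c}
  S→b C: FOLLOW(C) ⊇ FOLLOW(S) ⊇ {$,a,c}; new: +{$,a,c}
  S→c A: FOLLOW(A) ⊇ FOLLOW(S) ⊇ {$,a,c}; new: +{$,a,c}
  S: {$,a,c}  A: {$,a,c}  B: {}  C: {$,a,c}
pass 2:
  C→B: FOLLOW(B) ⊇ FOLLOW(C) ⊇ {$,a,c}; new: +{$,a,c}
  S: {$,a,c}  A: {$,a,c}  B: {$,a,c}  C: {$,a,c}
pass 3: (no change)
  S: {$,a,c}  A: {$,a,c}  B: {$,a,c}  C: {$,a,c}

FOLLOW(S) = ["$", "a", "c"]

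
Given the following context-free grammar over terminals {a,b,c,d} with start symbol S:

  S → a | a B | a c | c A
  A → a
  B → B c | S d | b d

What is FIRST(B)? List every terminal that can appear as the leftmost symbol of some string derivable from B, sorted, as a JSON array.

FIRST sets, iterate to fixpoint:
round 1:
  A via A→a: +{a}
  B via B→b d: +{b}
  S via S→a: +{a}
  S via S→c A: +{c}
  S: {a,c}  A: {a}  B: {b}
round 2:
  B via B→S d: +{a,c}
  S: {a,c}  A: {a}  B: {a,b,c}
round 3: — fixpoint
  S: {a,c}  A: {a}  B: {a,b,c}

FIRST(B) = ["a", "b", "c"]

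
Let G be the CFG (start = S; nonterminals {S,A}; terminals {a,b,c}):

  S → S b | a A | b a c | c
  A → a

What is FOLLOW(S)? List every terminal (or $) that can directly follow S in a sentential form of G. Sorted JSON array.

FIRST iteration:
iter 1:
  A via A→a: +{a}
  S via S→a A: +{a}
  S via S→b a c: +{b}
  S via S→c: +{c}
  FIRST[S]={a,b,c}  FIRST[A]={a}
iter 2: — fixpoint
  FIRST[S]={a,b,c}  FIRST[A]={a}

FOLLOW iteration:
FOLLOW(S) := {$}
round 1:
  S→S b: FOLLOW(S) ⊇ FIRST(b) = {b}; new: +{b}
  S→a A: FOLLOW(A) ⊇ FOLLOW(S) ⊇ {$,b}; new: +{$,b}
  FOLLOW[S]={$,b}  FOLLOW[A]={$,b}
round 2: (no change)
  FOLLOW[S]={$,b}  FOLLOW[A]={$,b}

FOLLOW(S) = ["$", "b"]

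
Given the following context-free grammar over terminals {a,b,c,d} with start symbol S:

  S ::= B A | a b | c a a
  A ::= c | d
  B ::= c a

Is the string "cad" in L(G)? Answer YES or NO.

CNF form of G:
  S -> B A | T0 X3 | T1 T2
  A -> c | d
  B -> T0 T1
  T0 -> c
  T1 -> a
  T2 -> b
  X3 -> T1 T1

Fill CYK table bottom-up:
  cell(0,0) c: {A,T0}  orig:{A}
  cell(1,1) a: {T1}  orig:{}
  cell(2,2) d: {A}
  cell(0,1) ca: {B}
  cell(1,2) ad: ∅
  cell(0,2) cad: {S}

S ∈ T[0,2] ⇒ YES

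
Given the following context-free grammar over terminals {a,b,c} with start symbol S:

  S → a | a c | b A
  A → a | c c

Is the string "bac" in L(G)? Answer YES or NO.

Convert to CNF:
  S -> T1 T0 | T2 A | a
  A -> T0 T0 | a
  T0 -> c
  T1 -> a
  T2 -> b

CYK fill:
  cell(0,0) b: {T2}  orig:{}
  cell(1,1) a: {A,S,T1}  orig:{A,S}
  cell(2,2) c: {T0}  orig:{}
  cell(0,1) ba: {S}
  cell(1,2) ac: {S}
  cell(0,2) bac: ∅

S ∉ T[0,2] ⇒ NO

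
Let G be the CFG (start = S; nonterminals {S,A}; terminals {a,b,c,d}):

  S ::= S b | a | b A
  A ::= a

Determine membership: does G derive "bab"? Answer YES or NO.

CNF form of G:
  S -> S T0 | T0 A | a
  A -> a
  T0 -> b

Fill CYK table bottom-up:
  [0..0]={T0}  "b"  orig:{}
  [1..1]={A,S}  "a"
  [2..2]={T0}  "b"  orig:{}
  [0..1]={S}  "ba"
  [1..2]={S}  "ab"
  [0..2]={S}  "bab"

S ∈ T[0,2] ⇒ YES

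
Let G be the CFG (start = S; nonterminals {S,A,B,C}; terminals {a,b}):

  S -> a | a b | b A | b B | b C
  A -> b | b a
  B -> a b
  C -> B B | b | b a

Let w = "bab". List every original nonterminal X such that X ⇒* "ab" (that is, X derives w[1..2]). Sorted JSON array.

CNF form of G:
  S -> T0 A | T0 B | T0 C | T1 T0 | a
  A -> T0 T1 | b
  B -> T1 T0
  C -> B B | T0 T1 | b
  T0 -> b
  T1 -> a

Fill CYK table bottom-up, restricted to cells inside w[1..2]:
  T[1,1] 'a' = {S,T1}  orig:{S}
  T[2,2] 'b' = {A,C,T0}  orig:{A,C}
  T[1,2] 'ab' = {B,S}

Original NTs in T[1,2] deriving "ab": ["B", "S"]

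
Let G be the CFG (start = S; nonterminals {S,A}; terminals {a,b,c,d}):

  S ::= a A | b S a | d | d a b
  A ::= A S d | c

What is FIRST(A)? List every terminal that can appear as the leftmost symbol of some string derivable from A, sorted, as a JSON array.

FIRST iteration:
iter 1:
  A via A→c: +{c}
  S via S→a A: +{a}
  S via S→b S a: +{b}
  S via S→d: +{d}
  FIRST[S]={a,b,d}  FIRST[A]={c}
iter 2: done
  FIRST[S]={a,b,d}  FIRST[A]={c}

FIRST(A) = ["c"]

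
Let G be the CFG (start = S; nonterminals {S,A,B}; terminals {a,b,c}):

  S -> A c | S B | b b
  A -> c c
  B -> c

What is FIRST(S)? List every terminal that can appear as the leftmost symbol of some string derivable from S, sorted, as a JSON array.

FIRST sets, iterate to fixpoint:
[1]
  A via A→c c: +{c}
  B via B→c: +{c}
  S via S→A c: +{c}
  S via S→b b: +{b}
  S: {b,c}  A: {c}  B: {c}
[2] done
  S: {b,c}  A: {c}  B: {c}

FIRST(S) = ["b", "c"]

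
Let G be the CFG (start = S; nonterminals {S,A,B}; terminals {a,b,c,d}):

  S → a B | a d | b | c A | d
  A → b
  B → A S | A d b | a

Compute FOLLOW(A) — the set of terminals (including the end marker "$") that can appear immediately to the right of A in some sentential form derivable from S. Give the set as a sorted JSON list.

Compute FIRST by fixpoint:
iter 1:
  A via A→b: +{b}
  B via B→A S: +{b}
  B via B→a: +{a}
  S via S→a B: +{a}
  S via S→b: +{b}
  S via S→c A: +{c}
  S via S→d: +{d}
  S: {a,b,c,d}  A: {b}  B: {a,b}
iter 2: — fixpoint
  S: {a,b,c,d}  A: {b}  B: {a,b}

Compute FOLLOW by fixpoint:
seed FOLLOW(S) with $
[1]
  B→A S: FOLLOW(A) ⊇ FIRST(S) = {a,b,c,d}; new: +{a,b,c,d}
  S→a B: FOLLOW(B) ⊇ FOLLOW(S) ⊇ {$}; new: +{$}
  S→c A: FOLLOW(A) ⊇ FOLLOW(S) ⊇ {$}; new: +{$}
  FOLLOW(S)={$}  FOLLOW(A)={$,a,b,c,d}  FOLLOW(B)={$}
[2] — fixpoint
  FOLLOW(S)={$}  FOLLOW(A)={$,a,b,c,d}  FOLLOW(B)={$}

FOLLOW(A) = ["$", "a", "b", "c", "d"]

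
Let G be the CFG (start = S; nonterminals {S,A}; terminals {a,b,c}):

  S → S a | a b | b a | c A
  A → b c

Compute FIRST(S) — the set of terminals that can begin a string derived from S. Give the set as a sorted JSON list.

FIRST sets, iterate to fixpoint:
round 1:
  A via A→b c: +{b}
  S via S→a b: +{a}
  S via S→b a: +{b}
  S via S→c A: +{c}
  FIRST[S]={a,b,c}  FIRST[A]={b}
round 2: (no change)
  FIRST[S]={a,b,c}  FIRST[A]={b}

FIRST(S) = ["a", "b", "c"]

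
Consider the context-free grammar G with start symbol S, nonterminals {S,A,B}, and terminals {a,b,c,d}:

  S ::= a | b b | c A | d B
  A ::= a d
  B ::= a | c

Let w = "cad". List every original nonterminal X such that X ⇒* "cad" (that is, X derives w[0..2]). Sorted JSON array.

CNF form of G:
  S -> T1 B | T2 T2 | T3 A | a
  A -> T0 T1
  B -> a | c
  T0 -> a
  T1 -> d
  T2 -> b
  T3 -> c

Fill CYK table bottom-up (cells [i..j] with 0 ≤ i ≤ j ≤ 2 only):
  [0..0]={B,T3}  "c"  orig:{B}
  [1..1]={B,S,T0}  "a"  orig:{B,S}
  [2..2]={T1}  "d"  orig:{}
  [0..1]=∅  "ca"
  [1..2]={A}  "ad"
  [0..2]={S}  "cad"

Original NTs in T[0,2] deriving "cad": ["S"]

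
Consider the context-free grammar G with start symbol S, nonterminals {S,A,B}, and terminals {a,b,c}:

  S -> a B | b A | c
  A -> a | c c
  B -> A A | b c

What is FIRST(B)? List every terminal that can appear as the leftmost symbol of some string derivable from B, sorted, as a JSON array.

FIRST sets, iterate to fixpoint:
round 1:
  A via A→a: +{a}
  A via A→c c: +{c}
  B via B→A A: +{a,c}
  B via B→b c: +{b}
  S via S→a B: +{a}
  S via S→b A: +{b}
  S via S→c: +{c}
  FIRST(S)={a,b,c}  FIRST(A)={a,c}  FIRST(B)={a,b,c}
round 2: (no change)
  FIRST(S)={a,b,c}  FIRST(A)={a,c}  FIRST(B)={a,b,c}

FIRST(B) = ["a", "b", "c"]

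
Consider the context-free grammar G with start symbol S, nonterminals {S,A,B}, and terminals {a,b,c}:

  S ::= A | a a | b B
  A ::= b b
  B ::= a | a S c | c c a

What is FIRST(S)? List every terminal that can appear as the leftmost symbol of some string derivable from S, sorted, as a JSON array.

FIRST iteration:
iter 1:
  A via A→b b: +{b}
  B via B→a: +{a}
  B via B→c c a: +{c}
  S via S→A: +{b}
  S via S→a a: +{a}
  FIRST(S)={a,b}  FIRST(A)={b}  FIRST(B)={a,c}
iter 2: (stable)
  FIRST(S)={a,b}  FIRST(A)={b}  FIRST(B)={a,c}

FIRST(S) = ["a", "b"]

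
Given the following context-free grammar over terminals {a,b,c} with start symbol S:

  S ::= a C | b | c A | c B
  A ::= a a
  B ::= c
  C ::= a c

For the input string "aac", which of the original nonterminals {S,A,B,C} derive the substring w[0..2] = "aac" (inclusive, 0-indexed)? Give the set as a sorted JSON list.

CNF form of G:
  S -> T0 C | T1 A | T1 B | b
  A -> T0 T0
  B -> c
  C -> T0 T1
  T0 -> a
  T1 -> c

Fill CYK table bottom-up (cells [i..j] with 0 ≤ i ≤ j ≤ 2 only):
  T[0,0] 'a' = {T0}  orig:{}
  T[1,1] 'a' = {T0}  orig:{}
  T[2,2] 'c' = {B,T1}  orig:{B}
  T[0,1] 'aa' = {A}
  T[1,2] 'ac' = {C}
  T[0,2] 'aac' = {S}

Original NTs in T[0,2] deriving "aac": ["S"]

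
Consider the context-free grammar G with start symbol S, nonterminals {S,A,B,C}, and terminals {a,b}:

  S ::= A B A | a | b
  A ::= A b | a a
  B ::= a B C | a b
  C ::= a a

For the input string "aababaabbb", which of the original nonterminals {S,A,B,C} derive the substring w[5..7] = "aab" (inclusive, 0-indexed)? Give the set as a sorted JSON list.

Convert to CNF:
  S -> A X3 | a | b
  A -> A T0 | T1 T1
  B -> T1 T0 | T1 X2
  C -> T1 T1
  T0 -> b
  T1 -> a
  X2 -> B C
  X3 -> B A

Fill CYK table bottom-up, restricted to cells inside w[5..7]:
  [5..5]={S,T1}  "a"  orig:{S}
  [6..6]={S,T1}  "a"  orig:{S}
  [7..7]={S,T0}  "b"  orig:{S}
  [5..6]={A,C}  "aa"
  [6..7]={B}  "ab"
  [5..7]={A}  "aab"

Original NTs in T[5,7] deriving "aab": ["A"]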